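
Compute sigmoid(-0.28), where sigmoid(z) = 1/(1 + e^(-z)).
0.4305

sigmoid(-0.28) = 1/(1 + e^(0.28)) = 1/(1 + 1.323) = 0.4305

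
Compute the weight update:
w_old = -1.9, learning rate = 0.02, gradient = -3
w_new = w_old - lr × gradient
w_new = -1.84

w_new = w - η·∂L/∂w = -1.9 - 0.02×(-3) = -1.9 - (-0.06) = -1.84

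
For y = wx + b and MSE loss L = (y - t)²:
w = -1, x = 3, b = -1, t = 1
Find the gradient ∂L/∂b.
∂L/∂b = -10

y = wx + b = (-1)(3) + -1 = -4
∂L/∂y = 2(y - t) = 2(-4 - 1) = -10
∂y/∂b = 1
∂L/∂b = ∂L/∂y · ∂y/∂b = -10 × 1 = -10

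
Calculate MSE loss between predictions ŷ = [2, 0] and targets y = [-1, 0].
MSE = 4.5

MSE = (1/2)((2--1)² + (0-0)²) = (1/2)(9 + 0) = 4.5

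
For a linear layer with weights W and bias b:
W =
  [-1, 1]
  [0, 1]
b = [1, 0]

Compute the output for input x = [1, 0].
y = [0, 0]

Wx = [-1×1 + 1×0, 0×1 + 1×0]
   = [-1, 0]
y = Wx + b = [-1 + 1, 0 + 0] = [0, 0]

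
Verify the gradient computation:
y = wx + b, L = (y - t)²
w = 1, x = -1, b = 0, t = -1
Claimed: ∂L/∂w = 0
Correct

y = (1)(-1) + 0 = -1
∂L/∂y = 2(y - t) = 2(-1 - -1) = 0
∂y/∂w = x = -1
∂L/∂w = 0 × -1 = 0

Claimed value: 0
Correct: The correct gradient is 0.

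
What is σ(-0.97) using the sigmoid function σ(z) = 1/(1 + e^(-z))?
0.2749

sigmoid(-0.97) = 1/(1 + e^(0.97)) = 1/(1 + 2.638) = 0.2749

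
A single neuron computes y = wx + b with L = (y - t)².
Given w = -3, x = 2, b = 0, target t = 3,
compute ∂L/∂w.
∂L/∂w = -36

y = wx + b = (-3)(2) + 0 = -6
∂L/∂y = 2(y - t) = 2(-6 - 3) = -18
∂y/∂w = x = 2
∂L/∂w = ∂L/∂y · ∂y/∂w = -18 × 2 = -36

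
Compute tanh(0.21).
0.207

tanh(0.21) = (e^(0.21) - e^(-0.21))/(e^(0.21) + e^(-0.21)) = 0.207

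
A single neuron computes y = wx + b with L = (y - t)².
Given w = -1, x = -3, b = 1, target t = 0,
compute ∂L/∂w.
∂L/∂w = -24

y = wx + b = (-1)(-3) + 1 = 4
∂L/∂y = 2(y - t) = 2(4 - 0) = 8
∂y/∂w = x = -3
∂L/∂w = ∂L/∂y · ∂y/∂w = 8 × -3 = -24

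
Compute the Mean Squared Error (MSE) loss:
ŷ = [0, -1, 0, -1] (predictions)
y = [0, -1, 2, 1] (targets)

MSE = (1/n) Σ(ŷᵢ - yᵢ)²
MSE = 2

MSE = (1/4)((0-0)² + (-1--1)² + (0-2)² + (-1-1)²) = (1/4)(0 + 0 + 4 + 4) = 2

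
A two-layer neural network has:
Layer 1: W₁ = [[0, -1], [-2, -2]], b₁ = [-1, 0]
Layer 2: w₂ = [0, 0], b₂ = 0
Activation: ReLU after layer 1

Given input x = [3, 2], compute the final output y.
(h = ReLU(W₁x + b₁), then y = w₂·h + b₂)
y = 0

Layer 1 pre-activation: z₁ = [-3, -10]
After ReLU: h = [0, 0]
Layer 2 output: y = 0×0 + 0×0 + 0 = 0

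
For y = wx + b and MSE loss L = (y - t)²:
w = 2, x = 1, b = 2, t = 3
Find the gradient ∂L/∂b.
∂L/∂b = 2

y = wx + b = (2)(1) + 2 = 4
∂L/∂y = 2(y - t) = 2(4 - 3) = 2
∂y/∂b = 1
∂L/∂b = ∂L/∂y · ∂y/∂b = 2 × 1 = 2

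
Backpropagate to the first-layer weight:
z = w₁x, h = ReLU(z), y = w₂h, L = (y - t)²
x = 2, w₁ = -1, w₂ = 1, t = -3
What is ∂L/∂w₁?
∂L/∂w₁ = 0

Forward pass:
z = w₁x = -1×2 = -2
h = ReLU(-2) = 0
y = w₂h = 1×0 = 0

Backward pass:
∂L/∂y = 2(y - t) = 2(0 - -3) = 6
∂y/∂h = w₂ = 1
∂h/∂z = 0 (ReLU derivative)
∂z/∂w₁ = x = 2

∂L/∂w₁ = 6 × 1 × 0 × 2 = 0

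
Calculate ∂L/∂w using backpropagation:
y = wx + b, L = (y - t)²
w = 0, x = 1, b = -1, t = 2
∂L/∂w = -6

y = wx + b = (0)(1) + -1 = -1
∂L/∂y = 2(y - t) = 2(-1 - 2) = -6
∂y/∂w = x = 1
∂L/∂w = ∂L/∂y · ∂y/∂w = -6 × 1 = -6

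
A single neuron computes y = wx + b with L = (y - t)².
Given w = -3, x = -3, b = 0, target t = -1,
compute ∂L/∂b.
∂L/∂b = 20

y = wx + b = (-3)(-3) + 0 = 9
∂L/∂y = 2(y - t) = 2(9 - -1) = 20
∂y/∂b = 1
∂L/∂b = ∂L/∂y · ∂y/∂b = 20 × 1 = 20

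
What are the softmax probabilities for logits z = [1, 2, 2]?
p = [0.1554, 0.4223, 0.4223]

exp(z) = [2.718, 7.389, 7.389]
Sum = 17.5
p = [0.1554, 0.4223, 0.4223]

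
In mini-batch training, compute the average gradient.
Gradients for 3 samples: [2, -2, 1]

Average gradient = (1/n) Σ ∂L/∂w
Average gradient = 0.3333

Average = (1/3)(2 + -2 + 1) = 1/3 = 0.3333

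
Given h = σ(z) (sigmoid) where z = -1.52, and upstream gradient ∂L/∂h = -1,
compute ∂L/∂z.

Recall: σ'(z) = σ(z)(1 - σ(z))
∂L/∂z = -0.1473

σ(-1.52) = 0.1795
σ'(-1.52) = σ(-1.52)(1 - σ(-1.52)) = 0.1795 × 0.8205 = 0.1473
∂L/∂z = ∂L/∂h · σ'(z) = -1 × 0.1473 = -0.1473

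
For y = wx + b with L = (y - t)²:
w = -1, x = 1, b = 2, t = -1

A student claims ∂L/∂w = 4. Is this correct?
Correct

y = (-1)(1) + 2 = 1
∂L/∂y = 2(y - t) = 2(1 - -1) = 4
∂y/∂w = x = 1
∂L/∂w = 4 × 1 = 4

Claimed value: 4
Correct: The correct gradient is 4.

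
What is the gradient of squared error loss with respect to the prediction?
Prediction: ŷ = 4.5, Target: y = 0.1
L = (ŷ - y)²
∂L/∂ŷ = 8.8

∂L/∂ŷ = 2(ŷ - y) = 2(4.5 - 0.1) = 2(4.4) = 8.8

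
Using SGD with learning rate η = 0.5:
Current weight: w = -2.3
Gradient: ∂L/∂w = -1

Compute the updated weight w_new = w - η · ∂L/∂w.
w_new = -1.8

w_new = w - η·∂L/∂w = -2.3 - 0.5×(-1) = -2.3 - (-0.5) = -1.8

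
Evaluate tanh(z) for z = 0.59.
0.5299

tanh(0.59) = (e^(0.59) - e^(-0.59))/(e^(0.59) + e^(-0.59)) = 0.5299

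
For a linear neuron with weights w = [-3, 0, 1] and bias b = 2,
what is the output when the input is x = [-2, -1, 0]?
y = 8

y = (-3)(-2) + (0)(-1) + (1)(0) + 2 = 8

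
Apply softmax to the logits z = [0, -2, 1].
p = [0.2595, 0.0351, 0.7054]

exp(z) = [1, 0.1353, 2.718]
Sum = 3.854
p = [0.2595, 0.0351, 0.7054]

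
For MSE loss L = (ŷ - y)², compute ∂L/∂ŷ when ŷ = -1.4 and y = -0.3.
∂L/∂ŷ = -2.2

∂L/∂ŷ = 2(ŷ - y) = 2(-1.4 - -0.3) = 2(-1.1) = -2.2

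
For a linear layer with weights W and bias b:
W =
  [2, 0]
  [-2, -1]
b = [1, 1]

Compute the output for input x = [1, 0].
y = [3, -1]

Wx = [2×1 + 0×0, -2×1 + -1×0]
   = [2, -2]
y = Wx + b = [2 + 1, -2 + 1] = [3, -1]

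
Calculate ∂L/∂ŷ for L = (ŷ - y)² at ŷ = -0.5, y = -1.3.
∂L/∂ŷ = 1.6

∂L/∂ŷ = 2(ŷ - y) = 2(-0.5 - -1.3) = 2(0.8) = 1.6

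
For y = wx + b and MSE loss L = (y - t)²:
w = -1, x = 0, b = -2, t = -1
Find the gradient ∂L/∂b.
∂L/∂b = -2

y = wx + b = (-1)(0) + -2 = -2
∂L/∂y = 2(y - t) = 2(-2 - -1) = -2
∂y/∂b = 1
∂L/∂b = ∂L/∂y · ∂y/∂b = -2 × 1 = -2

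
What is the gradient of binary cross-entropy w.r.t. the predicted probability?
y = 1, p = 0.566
∂L/∂p = -1.767

∂L/∂p = -y/p + (1-y)/(1-p) = -1/0.566 + 0 = -1.767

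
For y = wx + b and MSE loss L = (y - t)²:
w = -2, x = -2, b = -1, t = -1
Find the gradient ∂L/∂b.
∂L/∂b = 8

y = wx + b = (-2)(-2) + -1 = 3
∂L/∂y = 2(y - t) = 2(3 - -1) = 8
∂y/∂b = 1
∂L/∂b = ∂L/∂y · ∂y/∂b = 8 × 1 = 8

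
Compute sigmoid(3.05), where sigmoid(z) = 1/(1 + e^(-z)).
0.9548

sigmoid(3.05) = 1/(1 + e^(-3.05)) = 1/(1 + 0.04736) = 0.9548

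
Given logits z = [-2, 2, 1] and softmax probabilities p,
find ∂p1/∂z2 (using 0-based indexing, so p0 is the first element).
∂p1/∂z2 = -0.1915

p = softmax(z) = [0.01321, 0.7214, 0.2654]
p1 = 0.7214, p2 = 0.2654

∂p1/∂z2 = -p1 × p2 = -0.7214 × 0.2654 = -0.1915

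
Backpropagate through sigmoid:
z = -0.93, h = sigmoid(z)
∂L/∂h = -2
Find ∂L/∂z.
∂L/∂z = -0.4058

σ(-0.93) = 0.2829
σ'(-0.93) = σ(-0.93)(1 - σ(-0.93)) = 0.2829 × 0.7171 = 0.2029
∂L/∂z = ∂L/∂h · σ'(z) = -2 × 0.2029 = -0.4058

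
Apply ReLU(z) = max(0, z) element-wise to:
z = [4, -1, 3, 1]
h = [4, 0, 3, 1]

ReLU applied element-wise: max(0,4)=4, max(0,-1)=0, max(0,3)=3, max(0,1)=1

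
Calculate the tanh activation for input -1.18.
-0.8275

tanh(-1.18) = (e^(-1.18) - e^(1.18))/(e^(-1.18) + e^(1.18)) = -0.8275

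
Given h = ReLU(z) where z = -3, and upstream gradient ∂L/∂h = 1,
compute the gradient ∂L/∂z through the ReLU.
∂L/∂z = 0

h = ReLU(-3) = 0
Since z < 0: ∂h/∂z = 0
∂L/∂z = ∂L/∂h · ∂h/∂z = 1 × 0 = 0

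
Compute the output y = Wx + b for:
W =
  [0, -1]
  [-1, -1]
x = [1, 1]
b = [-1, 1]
y = [-2, -1]

Wx = [0×1 + -1×1, -1×1 + -1×1]
   = [-1, -2]
y = Wx + b = [-1 + -1, -2 + 1] = [-2, -1]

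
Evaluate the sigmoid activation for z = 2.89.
0.9473

sigmoid(2.89) = 1/(1 + e^(-2.89)) = 1/(1 + 0.05558) = 0.9473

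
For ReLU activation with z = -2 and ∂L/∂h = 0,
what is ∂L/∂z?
∂L/∂z = 0

h = ReLU(-2) = 0
Since z < 0: ∂h/∂z = 0
∂L/∂z = ∂L/∂h · ∂h/∂z = 0 × 0 = 0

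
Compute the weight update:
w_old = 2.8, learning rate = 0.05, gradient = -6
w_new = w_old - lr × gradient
w_new = 3.1

w_new = w - η·∂L/∂w = 2.8 - 0.05×(-6) = 2.8 - (-0.3) = 3.1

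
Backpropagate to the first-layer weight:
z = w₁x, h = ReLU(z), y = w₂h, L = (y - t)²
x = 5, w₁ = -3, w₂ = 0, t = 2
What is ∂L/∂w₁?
∂L/∂w₁ = 0

Forward pass:
z = w₁x = -3×5 = -15
h = ReLU(-15) = 0
y = w₂h = 0×0 = 0

Backward pass:
∂L/∂y = 2(y - t) = 2(0 - 2) = -4
∂y/∂h = w₂ = 0
∂h/∂z = 0 (ReLU derivative)
∂z/∂w₁ = x = 5

∂L/∂w₁ = -4 × 0 × 0 × 5 = 0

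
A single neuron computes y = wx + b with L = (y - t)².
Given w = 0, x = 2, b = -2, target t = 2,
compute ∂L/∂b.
∂L/∂b = -8

y = wx + b = (0)(2) + -2 = -2
∂L/∂y = 2(y - t) = 2(-2 - 2) = -8
∂y/∂b = 1
∂L/∂b = ∂L/∂y · ∂y/∂b = -8 × 1 = -8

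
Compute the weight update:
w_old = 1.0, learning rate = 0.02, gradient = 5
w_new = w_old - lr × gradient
w_new = 0.9

w_new = w - η·∂L/∂w = 1.0 - 0.02×(5) = 1.0 - (0.1) = 0.9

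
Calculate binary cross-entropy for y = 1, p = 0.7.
L = 0.3567

L = -1·log(0.7) - 0·log(0.3) = -log(0.7) = 0.3567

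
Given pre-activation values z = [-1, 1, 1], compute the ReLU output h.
h = [0, 1, 1]

ReLU applied element-wise: max(0,-1)=0, max(0,1)=1, max(0,1)=1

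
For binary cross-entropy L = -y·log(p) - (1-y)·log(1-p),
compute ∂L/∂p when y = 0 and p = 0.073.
∂L/∂p = 1.079

∂L/∂p = -y/p + (1-y)/(1-p) = 0 + 1/0.927 = 1.079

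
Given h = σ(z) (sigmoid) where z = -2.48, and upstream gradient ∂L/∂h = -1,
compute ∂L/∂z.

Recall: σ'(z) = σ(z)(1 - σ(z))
∂L/∂z = -0.0713

σ(-2.48) = 0.07727
σ'(-2.48) = σ(-2.48)(1 - σ(-2.48)) = 0.07727 × 0.9227 = 0.0713
∂L/∂z = ∂L/∂h · σ'(z) = -1 × 0.0713 = -0.0713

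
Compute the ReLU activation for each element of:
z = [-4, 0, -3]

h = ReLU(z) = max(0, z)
h = [0, 0, 0]

ReLU applied element-wise: max(0,-4)=0, max(0,0)=0, max(0,-3)=0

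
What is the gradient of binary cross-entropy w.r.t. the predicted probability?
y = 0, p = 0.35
∂L/∂p = 1.538

∂L/∂p = -y/p + (1-y)/(1-p) = 0 + 1/0.65 = 1.538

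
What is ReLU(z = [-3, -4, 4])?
h = [0, 0, 4]

ReLU applied element-wise: max(0,-3)=0, max(0,-4)=0, max(0,4)=4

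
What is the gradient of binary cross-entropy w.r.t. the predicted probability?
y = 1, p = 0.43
∂L/∂p = -2.326

∂L/∂p = -y/p + (1-y)/(1-p) = -1/0.43 + 0 = -2.326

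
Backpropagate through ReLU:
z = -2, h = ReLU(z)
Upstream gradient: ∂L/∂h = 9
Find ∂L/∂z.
∂L/∂z = 0

h = ReLU(-2) = 0
Since z < 0: ∂h/∂z = 0
∂L/∂z = ∂L/∂h · ∂h/∂z = 9 × 0 = 0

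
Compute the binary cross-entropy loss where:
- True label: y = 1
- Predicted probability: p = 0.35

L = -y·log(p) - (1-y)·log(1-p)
L = 1.05

L = -1·log(0.35) - 0·log(0.65) = -log(0.35) = 1.05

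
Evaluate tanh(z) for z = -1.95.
-0.9603

tanh(-1.95) = (e^(-1.95) - e^(1.95))/(e^(-1.95) + e^(1.95)) = -0.9603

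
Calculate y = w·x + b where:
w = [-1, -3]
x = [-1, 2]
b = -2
y = -7

y = (-1)(-1) + (-3)(2) + -2 = -7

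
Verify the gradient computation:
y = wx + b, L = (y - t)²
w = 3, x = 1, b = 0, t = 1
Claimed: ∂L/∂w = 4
Correct

y = (3)(1) + 0 = 3
∂L/∂y = 2(y - t) = 2(3 - 1) = 4
∂y/∂w = x = 1
∂L/∂w = 4 × 1 = 4

Claimed value: 4
Correct: The correct gradient is 4.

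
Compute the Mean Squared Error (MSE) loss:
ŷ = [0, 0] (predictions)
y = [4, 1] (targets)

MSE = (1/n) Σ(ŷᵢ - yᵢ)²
MSE = 8.5

MSE = (1/2)((0-4)² + (0-1)²) = (1/2)(16 + 1) = 8.5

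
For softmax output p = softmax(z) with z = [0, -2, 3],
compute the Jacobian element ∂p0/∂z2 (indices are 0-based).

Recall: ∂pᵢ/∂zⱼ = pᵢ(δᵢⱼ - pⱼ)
∂p0/∂z2 = -0.0446

p = softmax(z) = [0.04712, 0.006377, 0.9465]
p0 = 0.04712, p2 = 0.9465

∂p0/∂z2 = -p0 × p2 = -0.04712 × 0.9465 = -0.0446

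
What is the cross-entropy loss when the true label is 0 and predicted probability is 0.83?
L = 1.772

L = -0·log(0.83) - 1·log(0.17) = -log(0.17) = 1.772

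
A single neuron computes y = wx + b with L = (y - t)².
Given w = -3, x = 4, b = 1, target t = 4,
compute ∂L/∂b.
∂L/∂b = -30

y = wx + b = (-3)(4) + 1 = -11
∂L/∂y = 2(y - t) = 2(-11 - 4) = -30
∂y/∂b = 1
∂L/∂b = ∂L/∂y · ∂y/∂b = -30 × 1 = -30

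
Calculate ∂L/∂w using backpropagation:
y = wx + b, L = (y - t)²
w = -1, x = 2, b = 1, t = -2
∂L/∂w = 4

y = wx + b = (-1)(2) + 1 = -1
∂L/∂y = 2(y - t) = 2(-1 - -2) = 2
∂y/∂w = x = 2
∂L/∂w = ∂L/∂y · ∂y/∂w = 2 × 2 = 4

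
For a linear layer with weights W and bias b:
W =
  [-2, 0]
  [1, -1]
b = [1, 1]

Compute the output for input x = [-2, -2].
y = [5, 1]

Wx = [-2×-2 + 0×-2, 1×-2 + -1×-2]
   = [4, 0]
y = Wx + b = [4 + 1, 0 + 1] = [5, 1]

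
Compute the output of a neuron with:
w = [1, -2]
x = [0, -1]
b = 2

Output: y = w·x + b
y = 4

y = (1)(0) + (-2)(-1) + 2 = 4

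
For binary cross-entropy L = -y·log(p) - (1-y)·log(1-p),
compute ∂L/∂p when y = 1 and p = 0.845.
∂L/∂p = -1.183

∂L/∂p = -y/p + (1-y)/(1-p) = -1/0.845 + 0 = -1.183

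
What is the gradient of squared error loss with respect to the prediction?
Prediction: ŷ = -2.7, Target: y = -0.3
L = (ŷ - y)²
∂L/∂ŷ = -4.8

∂L/∂ŷ = 2(ŷ - y) = 2(-2.7 - -0.3) = 2(-2.4) = -4.8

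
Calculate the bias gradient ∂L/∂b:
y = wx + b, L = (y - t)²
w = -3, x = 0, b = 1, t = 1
∂L/∂b = 0

y = wx + b = (-3)(0) + 1 = 1
∂L/∂y = 2(y - t) = 2(1 - 1) = 0
∂y/∂b = 1
∂L/∂b = ∂L/∂y · ∂y/∂b = 0 × 1 = 0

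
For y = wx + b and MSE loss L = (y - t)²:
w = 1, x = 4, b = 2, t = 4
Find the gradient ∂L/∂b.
∂L/∂b = 4

y = wx + b = (1)(4) + 2 = 6
∂L/∂y = 2(y - t) = 2(6 - 4) = 4
∂y/∂b = 1
∂L/∂b = ∂L/∂y · ∂y/∂b = 4 × 1 = 4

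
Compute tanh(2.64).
0.9899

tanh(2.64) = (e^(2.64) - e^(-2.64))/(e^(2.64) + e^(-2.64)) = 0.9899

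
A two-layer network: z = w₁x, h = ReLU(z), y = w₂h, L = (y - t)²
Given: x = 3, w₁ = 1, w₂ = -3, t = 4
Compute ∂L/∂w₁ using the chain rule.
∂L/∂w₁ = 234

Forward pass:
z = w₁x = 1×3 = 3
h = ReLU(3) = 3
y = w₂h = -3×3 = -9

Backward pass:
∂L/∂y = 2(y - t) = 2(-9 - 4) = -26
∂y/∂h = w₂ = -3
∂h/∂z = 1 (ReLU derivative)
∂z/∂w₁ = x = 3

∂L/∂w₁ = -26 × -3 × 1 × 3 = 234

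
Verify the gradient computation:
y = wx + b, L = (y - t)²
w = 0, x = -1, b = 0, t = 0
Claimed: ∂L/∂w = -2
Incorrect

y = (0)(-1) + 0 = 0
∂L/∂y = 2(y - t) = 2(0 - 0) = 0
∂y/∂w = x = -1
∂L/∂w = 0 × -1 = 0

Claimed value: -2
Incorrect: The correct gradient is 0.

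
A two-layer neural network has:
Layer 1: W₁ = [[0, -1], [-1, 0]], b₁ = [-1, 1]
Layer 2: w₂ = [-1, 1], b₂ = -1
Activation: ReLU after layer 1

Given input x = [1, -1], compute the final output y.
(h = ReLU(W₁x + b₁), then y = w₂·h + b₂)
y = -1

Layer 1 pre-activation: z₁ = [0, 0]
After ReLU: h = [0, 0]
Layer 2 output: y = -1×0 + 1×0 + -1 = -1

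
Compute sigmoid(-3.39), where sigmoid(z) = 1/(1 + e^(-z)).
0.03261

sigmoid(-3.39) = 1/(1 + e^(3.39)) = 1/(1 + 29.67) = 0.03261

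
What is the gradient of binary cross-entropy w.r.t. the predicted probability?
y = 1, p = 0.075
∂L/∂p = -13.33

∂L/∂p = -y/p + (1-y)/(1-p) = -1/0.075 + 0 = -13.33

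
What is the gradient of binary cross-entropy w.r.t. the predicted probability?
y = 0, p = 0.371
∂L/∂p = 1.59

∂L/∂p = -y/p + (1-y)/(1-p) = 0 + 1/0.629 = 1.59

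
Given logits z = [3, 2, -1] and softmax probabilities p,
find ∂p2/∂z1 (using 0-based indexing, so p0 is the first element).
∂p2/∂z1 = -0.003507

p = softmax(z) = [0.7214, 0.2654, 0.01321]
p2 = 0.01321, p1 = 0.2654

∂p2/∂z1 = -p2 × p1 = -0.01321 × 0.2654 = -0.003507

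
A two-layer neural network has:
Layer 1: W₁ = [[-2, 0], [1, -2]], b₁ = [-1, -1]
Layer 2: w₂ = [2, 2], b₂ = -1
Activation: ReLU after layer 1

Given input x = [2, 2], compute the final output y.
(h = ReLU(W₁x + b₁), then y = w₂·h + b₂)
y = -1

Layer 1 pre-activation: z₁ = [-5, -3]
After ReLU: h = [0, 0]
Layer 2 output: y = 2×0 + 2×0 + -1 = -1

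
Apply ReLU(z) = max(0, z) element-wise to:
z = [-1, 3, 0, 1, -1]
h = [0, 3, 0, 1, 0]

ReLU applied element-wise: max(0,-1)=0, max(0,3)=3, max(0,0)=0, max(0,1)=1, max(0,-1)=0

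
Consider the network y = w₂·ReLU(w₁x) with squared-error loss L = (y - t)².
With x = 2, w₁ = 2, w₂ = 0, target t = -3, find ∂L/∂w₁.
∂L/∂w₁ = 0

Forward pass:
z = w₁x = 2×2 = 4
h = ReLU(4) = 4
y = w₂h = 0×4 = 0

Backward pass:
∂L/∂y = 2(y - t) = 2(0 - -3) = 6
∂y/∂h = w₂ = 0
∂h/∂z = 1 (ReLU derivative)
∂z/∂w₁ = x = 2

∂L/∂w₁ = 6 × 0 × 1 × 2 = 0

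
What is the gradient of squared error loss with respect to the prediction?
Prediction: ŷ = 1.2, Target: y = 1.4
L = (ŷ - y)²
∂L/∂ŷ = -0.4

∂L/∂ŷ = 2(ŷ - y) = 2(1.2 - 1.4) = 2(-0.2) = -0.4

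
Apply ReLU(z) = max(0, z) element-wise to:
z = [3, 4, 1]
h = [3, 4, 1]

ReLU applied element-wise: max(0,3)=3, max(0,4)=4, max(0,1)=1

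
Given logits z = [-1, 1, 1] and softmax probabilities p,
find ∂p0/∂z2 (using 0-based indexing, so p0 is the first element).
∂p0/∂z2 = -0.02968

p = softmax(z) = [0.06338, 0.4683, 0.4683]
p0 = 0.06338, p2 = 0.4683

∂p0/∂z2 = -p0 × p2 = -0.06338 × 0.4683 = -0.02968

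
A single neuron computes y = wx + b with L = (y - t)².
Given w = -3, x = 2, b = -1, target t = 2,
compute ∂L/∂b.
∂L/∂b = -18

y = wx + b = (-3)(2) + -1 = -7
∂L/∂y = 2(y - t) = 2(-7 - 2) = -18
∂y/∂b = 1
∂L/∂b = ∂L/∂y · ∂y/∂b = -18 × 1 = -18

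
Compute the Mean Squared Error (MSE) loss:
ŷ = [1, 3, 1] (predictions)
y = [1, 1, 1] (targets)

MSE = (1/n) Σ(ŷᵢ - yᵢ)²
MSE = 1.333

MSE = (1/3)((1-1)² + (3-1)² + (1-1)²) = (1/3)(0 + 4 + 0) = 1.333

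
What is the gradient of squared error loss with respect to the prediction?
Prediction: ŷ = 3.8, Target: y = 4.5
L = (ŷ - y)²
∂L/∂ŷ = -1.4

∂L/∂ŷ = 2(ŷ - y) = 2(3.8 - 4.5) = 2(-0.7) = -1.4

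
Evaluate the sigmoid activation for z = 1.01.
0.733

sigmoid(1.01) = 1/(1 + e^(-1.01)) = 1/(1 + 0.3642) = 0.733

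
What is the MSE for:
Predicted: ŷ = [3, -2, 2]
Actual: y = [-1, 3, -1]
MSE = 16.67

MSE = (1/3)((3--1)² + (-2-3)² + (2--1)²) = (1/3)(16 + 25 + 9) = 16.67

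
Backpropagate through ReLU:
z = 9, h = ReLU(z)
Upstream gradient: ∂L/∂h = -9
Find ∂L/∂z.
∂L/∂z = -9

h = ReLU(9) = 9
Since z > 0: ∂h/∂z = 1
∂L/∂z = ∂L/∂h · ∂h/∂z = -9 × 1 = -9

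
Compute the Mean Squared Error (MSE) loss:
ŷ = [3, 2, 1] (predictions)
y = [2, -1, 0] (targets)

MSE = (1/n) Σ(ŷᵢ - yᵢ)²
MSE = 3.667

MSE = (1/3)((3-2)² + (2--1)² + (1-0)²) = (1/3)(1 + 9 + 1) = 3.667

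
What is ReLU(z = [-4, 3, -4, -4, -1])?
h = [0, 3, 0, 0, 0]

ReLU applied element-wise: max(0,-4)=0, max(0,3)=3, max(0,-4)=0, max(0,-4)=0, max(0,-1)=0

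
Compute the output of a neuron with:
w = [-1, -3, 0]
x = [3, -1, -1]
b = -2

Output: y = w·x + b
y = -2

y = (-1)(3) + (-3)(-1) + (0)(-1) + -2 = -2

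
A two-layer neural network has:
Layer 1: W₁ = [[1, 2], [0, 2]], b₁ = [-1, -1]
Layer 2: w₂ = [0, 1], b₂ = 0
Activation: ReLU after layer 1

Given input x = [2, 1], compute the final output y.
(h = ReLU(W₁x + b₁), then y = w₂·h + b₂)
y = 1

Layer 1 pre-activation: z₁ = [3, 1]
After ReLU: h = [3, 1]
Layer 2 output: y = 0×3 + 1×1 + 0 = 1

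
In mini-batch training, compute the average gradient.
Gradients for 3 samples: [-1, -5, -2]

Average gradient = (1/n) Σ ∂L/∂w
Average gradient = -2.667

Average = (1/3)(-1 + -5 + -2) = -8/3 = -2.667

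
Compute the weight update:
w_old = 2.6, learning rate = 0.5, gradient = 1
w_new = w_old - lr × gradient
w_new = 2.1

w_new = w - η·∂L/∂w = 2.6 - 0.5×(1) = 2.6 - (0.5) = 2.1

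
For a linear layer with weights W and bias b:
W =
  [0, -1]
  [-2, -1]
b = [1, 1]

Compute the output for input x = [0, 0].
y = [1, 1]

Wx = [0×0 + -1×0, -2×0 + -1×0]
   = [0, 0]
y = Wx + b = [0 + 1, 0 + 1] = [1, 1]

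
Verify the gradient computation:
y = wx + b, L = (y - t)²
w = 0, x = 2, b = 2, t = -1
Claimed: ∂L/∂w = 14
Incorrect

y = (0)(2) + 2 = 2
∂L/∂y = 2(y - t) = 2(2 - -1) = 6
∂y/∂w = x = 2
∂L/∂w = 6 × 2 = 12

Claimed value: 14
Incorrect: The correct gradient is 12.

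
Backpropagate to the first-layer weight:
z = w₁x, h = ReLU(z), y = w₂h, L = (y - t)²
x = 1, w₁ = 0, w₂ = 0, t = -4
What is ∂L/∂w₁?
∂L/∂w₁ = 0

Forward pass:
z = w₁x = 0×1 = 0
h = ReLU(0) = 0
y = w₂h = 0×0 = 0

Backward pass:
∂L/∂y = 2(y - t) = 2(0 - -4) = 8
∂y/∂h = w₂ = 0
∂h/∂z = 0 (ReLU derivative)
∂z/∂w₁ = x = 1

∂L/∂w₁ = 8 × 0 × 0 × 1 = 0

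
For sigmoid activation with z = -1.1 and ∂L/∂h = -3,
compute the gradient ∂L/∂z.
∂L/∂z = -0.5621

σ(-1.1) = 0.2497
σ'(-1.1) = σ(-1.1)(1 - σ(-1.1)) = 0.2497 × 0.7503 = 0.1874
∂L/∂z = ∂L/∂h · σ'(z) = -3 × 0.1874 = -0.5621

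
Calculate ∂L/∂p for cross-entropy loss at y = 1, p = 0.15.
∂L/∂p = -6.667

∂L/∂p = -y/p + (1-y)/(1-p) = -1/0.15 + 0 = -6.667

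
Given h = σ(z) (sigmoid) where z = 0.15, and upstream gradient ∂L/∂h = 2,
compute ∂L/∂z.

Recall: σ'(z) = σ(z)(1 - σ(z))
∂L/∂z = 0.4972

σ(0.15) = 0.5374
σ'(0.15) = σ(0.15)(1 - σ(0.15)) = 0.5374 × 0.4626 = 0.2486
∂L/∂z = ∂L/∂h · σ'(z) = 2 × 0.2486 = 0.4972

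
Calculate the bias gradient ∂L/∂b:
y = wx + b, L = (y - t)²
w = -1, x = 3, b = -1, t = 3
∂L/∂b = -14

y = wx + b = (-1)(3) + -1 = -4
∂L/∂y = 2(y - t) = 2(-4 - 3) = -14
∂y/∂b = 1
∂L/∂b = ∂L/∂y · ∂y/∂b = -14 × 1 = -14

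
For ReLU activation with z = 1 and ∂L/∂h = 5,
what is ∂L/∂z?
∂L/∂z = 5

h = ReLU(1) = 1
Since z > 0: ∂h/∂z = 1
∂L/∂z = ∂L/∂h · ∂h/∂z = 5 × 1 = 5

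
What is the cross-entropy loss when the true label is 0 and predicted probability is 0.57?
L = 0.844

L = -0·log(0.57) - 1·log(0.43) = -log(0.43) = 0.844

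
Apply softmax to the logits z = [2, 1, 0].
p = [0.6652, 0.2447, 0.09]

exp(z) = [7.389, 2.718, 1]
Sum = 11.11
p = [0.6652, 0.2447, 0.09]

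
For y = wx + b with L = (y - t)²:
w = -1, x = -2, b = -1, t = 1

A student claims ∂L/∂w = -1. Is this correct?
Incorrect

y = (-1)(-2) + -1 = 1
∂L/∂y = 2(y - t) = 2(1 - 1) = 0
∂y/∂w = x = -2
∂L/∂w = 0 × -2 = 0

Claimed value: -1
Incorrect: The correct gradient is 0.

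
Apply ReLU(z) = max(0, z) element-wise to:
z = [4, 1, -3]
h = [4, 1, 0]

ReLU applied element-wise: max(0,4)=4, max(0,1)=1, max(0,-3)=0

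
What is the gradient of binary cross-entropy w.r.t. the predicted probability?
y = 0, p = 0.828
∂L/∂p = 5.814

∂L/∂p = -y/p + (1-y)/(1-p) = 0 + 1/0.172 = 5.814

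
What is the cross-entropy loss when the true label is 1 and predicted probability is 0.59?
L = 0.5276

L = -1·log(0.59) - 0·log(0.41) = -log(0.59) = 0.5276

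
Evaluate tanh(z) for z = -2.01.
-0.9647

tanh(-2.01) = (e^(-2.01) - e^(2.01))/(e^(-2.01) + e^(2.01)) = -0.9647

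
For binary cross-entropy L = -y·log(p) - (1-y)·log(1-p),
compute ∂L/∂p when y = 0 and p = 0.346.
∂L/∂p = 1.529

∂L/∂p = -y/p + (1-y)/(1-p) = 0 + 1/0.654 = 1.529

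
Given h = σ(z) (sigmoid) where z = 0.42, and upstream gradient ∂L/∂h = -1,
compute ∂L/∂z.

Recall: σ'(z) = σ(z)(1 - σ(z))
∂L/∂z = -0.2393

σ(0.42) = 0.6035
σ'(0.42) = σ(0.42)(1 - σ(0.42)) = 0.6035 × 0.3965 = 0.2393
∂L/∂z = ∂L/∂h · σ'(z) = -1 × 0.2393 = -0.2393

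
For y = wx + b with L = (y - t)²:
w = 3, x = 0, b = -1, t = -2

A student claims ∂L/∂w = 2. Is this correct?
Incorrect

y = (3)(0) + -1 = -1
∂L/∂y = 2(y - t) = 2(-1 - -2) = 2
∂y/∂w = x = 0
∂L/∂w = 2 × 0 = 0

Claimed value: 2
Incorrect: The correct gradient is 0.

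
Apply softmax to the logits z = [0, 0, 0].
p = [0.3333, 0.3333, 0.3333]

exp(z) = [1, 1, 1]
Sum = 3
p = [0.3333, 0.3333, 0.3333]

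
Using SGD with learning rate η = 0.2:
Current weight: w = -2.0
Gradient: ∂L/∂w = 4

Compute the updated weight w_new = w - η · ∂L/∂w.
w_new = -2.8

w_new = w - η·∂L/∂w = -2.0 - 0.2×(4) = -2.0 - (0.8) = -2.8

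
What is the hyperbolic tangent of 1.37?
0.8787

tanh(1.37) = (e^(1.37) - e^(-1.37))/(e^(1.37) + e^(-1.37)) = 0.8787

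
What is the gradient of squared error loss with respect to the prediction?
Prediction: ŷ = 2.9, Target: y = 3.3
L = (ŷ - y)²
∂L/∂ŷ = -0.8

∂L/∂ŷ = 2(ŷ - y) = 2(2.9 - 3.3) = 2(-0.4) = -0.8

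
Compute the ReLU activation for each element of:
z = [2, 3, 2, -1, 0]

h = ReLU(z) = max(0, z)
h = [2, 3, 2, 0, 0]

ReLU applied element-wise: max(0,2)=2, max(0,3)=3, max(0,2)=2, max(0,-1)=0, max(0,0)=0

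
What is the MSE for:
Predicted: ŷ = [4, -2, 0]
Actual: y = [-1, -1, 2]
MSE = 10

MSE = (1/3)((4--1)² + (-2--1)² + (0-2)²) = (1/3)(25 + 1 + 4) = 10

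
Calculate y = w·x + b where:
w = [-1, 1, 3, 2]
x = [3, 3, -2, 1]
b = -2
y = -6

y = (-1)(3) + (1)(3) + (3)(-2) + (2)(1) + -2 = -6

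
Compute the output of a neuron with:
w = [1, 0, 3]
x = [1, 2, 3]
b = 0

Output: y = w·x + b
y = 10

y = (1)(1) + (0)(2) + (3)(3) + 0 = 10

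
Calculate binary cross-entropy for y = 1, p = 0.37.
L = 0.9943

L = -1·log(0.37) - 0·log(0.63) = -log(0.37) = 0.9943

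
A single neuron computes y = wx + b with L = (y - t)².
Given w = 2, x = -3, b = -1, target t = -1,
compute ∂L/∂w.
∂L/∂w = 36

y = wx + b = (2)(-3) + -1 = -7
∂L/∂y = 2(y - t) = 2(-7 - -1) = -12
∂y/∂w = x = -3
∂L/∂w = ∂L/∂y · ∂y/∂w = -12 × -3 = 36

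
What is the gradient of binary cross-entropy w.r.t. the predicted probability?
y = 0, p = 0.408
∂L/∂p = 1.689

∂L/∂p = -y/p + (1-y)/(1-p) = 0 + 1/0.592 = 1.689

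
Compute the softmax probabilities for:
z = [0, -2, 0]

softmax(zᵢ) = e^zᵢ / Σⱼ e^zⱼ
p = [0.4683, 0.0634, 0.4683]

exp(z) = [1, 0.1353, 1]
Sum = 2.135
p = [0.4683, 0.0634, 0.4683]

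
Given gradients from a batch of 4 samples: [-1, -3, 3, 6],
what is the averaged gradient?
Average gradient = 1.25

Average = (1/4)(-1 + -3 + 3 + 6) = 5/4 = 1.25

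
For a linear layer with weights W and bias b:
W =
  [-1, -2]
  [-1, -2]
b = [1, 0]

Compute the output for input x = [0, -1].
y = [3, 2]

Wx = [-1×0 + -2×-1, -1×0 + -2×-1]
   = [2, 2]
y = Wx + b = [2 + 1, 2 + 0] = [3, 2]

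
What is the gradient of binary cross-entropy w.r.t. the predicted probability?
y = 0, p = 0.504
∂L/∂p = 2.016

∂L/∂p = -y/p + (1-y)/(1-p) = 0 + 1/0.496 = 2.016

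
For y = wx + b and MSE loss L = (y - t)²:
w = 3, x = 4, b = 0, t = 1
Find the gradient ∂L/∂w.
∂L/∂w = 88

y = wx + b = (3)(4) + 0 = 12
∂L/∂y = 2(y - t) = 2(12 - 1) = 22
∂y/∂w = x = 4
∂L/∂w = ∂L/∂y · ∂y/∂w = 22 × 4 = 88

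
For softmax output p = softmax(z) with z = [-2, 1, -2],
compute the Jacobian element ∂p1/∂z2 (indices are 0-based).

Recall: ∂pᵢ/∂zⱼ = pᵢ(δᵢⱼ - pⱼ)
∂p1/∂z2 = -0.04118

p = softmax(z) = [0.04528, 0.9094, 0.04528]
p1 = 0.9094, p2 = 0.04528

∂p1/∂z2 = -p1 × p2 = -0.9094 × 0.04528 = -0.04118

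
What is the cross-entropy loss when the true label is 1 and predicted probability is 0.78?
L = 0.2485

L = -1·log(0.78) - 0·log(0.22) = -log(0.78) = 0.2485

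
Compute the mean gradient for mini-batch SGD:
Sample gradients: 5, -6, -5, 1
Average gradient = -1.25

Average = (1/4)(5 + -6 + -5 + 1) = -5/4 = -1.25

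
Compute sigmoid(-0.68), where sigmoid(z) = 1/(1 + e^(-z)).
0.3363

sigmoid(-0.68) = 1/(1 + e^(0.68)) = 1/(1 + 1.974) = 0.3363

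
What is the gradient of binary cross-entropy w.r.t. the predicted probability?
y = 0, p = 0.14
∂L/∂p = 1.163

∂L/∂p = -y/p + (1-y)/(1-p) = 0 + 1/0.86 = 1.163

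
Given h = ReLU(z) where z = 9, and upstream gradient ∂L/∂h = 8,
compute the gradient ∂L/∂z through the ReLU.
∂L/∂z = 8

h = ReLU(9) = 9
Since z > 0: ∂h/∂z = 1
∂L/∂z = ∂L/∂h · ∂h/∂z = 8 × 1 = 8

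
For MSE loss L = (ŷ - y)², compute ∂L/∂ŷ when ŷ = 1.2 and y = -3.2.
∂L/∂ŷ = 8.8

∂L/∂ŷ = 2(ŷ - y) = 2(1.2 - -3.2) = 2(4.4) = 8.8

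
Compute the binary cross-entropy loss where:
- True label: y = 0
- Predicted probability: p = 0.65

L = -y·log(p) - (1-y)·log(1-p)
L = 1.05

L = -0·log(0.65) - 1·log(0.35) = -log(0.35) = 1.05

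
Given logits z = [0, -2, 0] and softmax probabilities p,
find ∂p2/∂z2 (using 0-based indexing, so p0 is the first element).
∂p2/∂z2 = 0.249

p = softmax(z) = [0.4683, 0.06338, 0.4683]
p2 = 0.4683

∂p2/∂z2 = p2(1 - p2) = 0.4683 × (1 - 0.4683) = 0.249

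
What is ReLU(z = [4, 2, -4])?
h = [4, 2, 0]

ReLU applied element-wise: max(0,4)=4, max(0,2)=2, max(0,-4)=0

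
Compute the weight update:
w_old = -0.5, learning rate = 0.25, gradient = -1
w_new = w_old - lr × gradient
w_new = -0.25

w_new = w - η·∂L/∂w = -0.5 - 0.25×(-1) = -0.5 - (-0.25) = -0.25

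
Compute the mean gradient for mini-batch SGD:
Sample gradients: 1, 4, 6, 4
Average gradient = 3.75

Average = (1/4)(1 + 4 + 6 + 4) = 15/4 = 3.75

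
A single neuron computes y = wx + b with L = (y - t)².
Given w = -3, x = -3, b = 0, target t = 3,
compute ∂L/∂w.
∂L/∂w = -36

y = wx + b = (-3)(-3) + 0 = 9
∂L/∂y = 2(y - t) = 2(9 - 3) = 12
∂y/∂w = x = -3
∂L/∂w = ∂L/∂y · ∂y/∂w = 12 × -3 = -36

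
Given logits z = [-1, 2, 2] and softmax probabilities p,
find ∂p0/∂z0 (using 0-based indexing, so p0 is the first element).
∂p0/∂z0 = 0.0237

p = softmax(z) = [0.02429, 0.4879, 0.4879]
p0 = 0.02429

∂p0/∂z0 = p0(1 - p0) = 0.02429 × (1 - 0.02429) = 0.0237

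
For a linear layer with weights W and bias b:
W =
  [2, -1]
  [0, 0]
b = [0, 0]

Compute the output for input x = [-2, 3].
y = [-7, 0]

Wx = [2×-2 + -1×3, 0×-2 + 0×3]
   = [-7, 0]
y = Wx + b = [-7 + 0, 0 + 0] = [-7, 0]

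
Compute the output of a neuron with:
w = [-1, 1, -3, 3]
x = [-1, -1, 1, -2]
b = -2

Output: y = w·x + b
y = -11

y = (-1)(-1) + (1)(-1) + (-3)(1) + (3)(-2) + -2 = -11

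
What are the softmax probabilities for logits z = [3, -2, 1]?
p = [0.8756, 0.0059, 0.1185]

exp(z) = [20.09, 0.1353, 2.718]
Sum = 22.94
p = [0.8756, 0.0059, 0.1185]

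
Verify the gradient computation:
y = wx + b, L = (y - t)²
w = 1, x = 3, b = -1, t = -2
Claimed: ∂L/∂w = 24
Correct

y = (1)(3) + -1 = 2
∂L/∂y = 2(y - t) = 2(2 - -2) = 8
∂y/∂w = x = 3
∂L/∂w = 8 × 3 = 24

Claimed value: 24
Correct: The correct gradient is 24.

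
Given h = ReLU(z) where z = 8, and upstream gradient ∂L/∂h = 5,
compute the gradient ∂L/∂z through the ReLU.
∂L/∂z = 5

h = ReLU(8) = 8
Since z > 0: ∂h/∂z = 1
∂L/∂z = ∂L/∂h · ∂h/∂z = 5 × 1 = 5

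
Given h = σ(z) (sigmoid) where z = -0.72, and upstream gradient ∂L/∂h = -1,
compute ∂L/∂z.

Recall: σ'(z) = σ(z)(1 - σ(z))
∂L/∂z = -0.2202

σ(-0.72) = 0.3274
σ'(-0.72) = σ(-0.72)(1 - σ(-0.72)) = 0.3274 × 0.6726 = 0.2202
∂L/∂z = ∂L/∂h · σ'(z) = -1 × 0.2202 = -0.2202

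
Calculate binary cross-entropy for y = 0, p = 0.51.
L = 0.7133

L = -0·log(0.51) - 1·log(0.49) = -log(0.49) = 0.7133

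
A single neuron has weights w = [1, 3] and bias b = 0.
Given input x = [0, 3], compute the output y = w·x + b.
y = 9

y = (1)(0) + (3)(3) + 0 = 9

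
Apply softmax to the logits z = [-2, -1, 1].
p = [0.042, 0.1142, 0.8438]

exp(z) = [0.1353, 0.3679, 2.718]
Sum = 3.221
p = [0.042, 0.1142, 0.8438]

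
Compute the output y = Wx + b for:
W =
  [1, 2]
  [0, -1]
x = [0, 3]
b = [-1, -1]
y = [5, -4]

Wx = [1×0 + 2×3, 0×0 + -1×3]
   = [6, -3]
y = Wx + b = [6 + -1, -3 + -1] = [5, -4]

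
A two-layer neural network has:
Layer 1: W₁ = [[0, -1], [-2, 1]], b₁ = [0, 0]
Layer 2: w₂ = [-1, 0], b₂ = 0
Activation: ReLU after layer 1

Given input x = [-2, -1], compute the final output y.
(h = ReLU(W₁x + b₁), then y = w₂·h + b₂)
y = -1

Layer 1 pre-activation: z₁ = [1, 3]
After ReLU: h = [1, 3]
Layer 2 output: y = -1×1 + 0×3 + 0 = -1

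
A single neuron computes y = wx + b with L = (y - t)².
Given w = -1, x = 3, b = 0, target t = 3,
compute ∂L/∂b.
∂L/∂b = -12

y = wx + b = (-1)(3) + 0 = -3
∂L/∂y = 2(y - t) = 2(-3 - 3) = -12
∂y/∂b = 1
∂L/∂b = ∂L/∂y · ∂y/∂b = -12 × 1 = -12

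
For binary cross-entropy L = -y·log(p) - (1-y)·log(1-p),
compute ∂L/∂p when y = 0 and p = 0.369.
∂L/∂p = 1.585

∂L/∂p = -y/p + (1-y)/(1-p) = 0 + 1/0.631 = 1.585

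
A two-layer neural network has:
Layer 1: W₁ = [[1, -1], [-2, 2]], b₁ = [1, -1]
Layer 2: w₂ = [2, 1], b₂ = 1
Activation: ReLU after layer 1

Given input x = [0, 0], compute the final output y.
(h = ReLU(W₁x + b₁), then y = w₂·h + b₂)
y = 3

Layer 1 pre-activation: z₁ = [1, -1]
After ReLU: h = [1, 0]
Layer 2 output: y = 2×1 + 1×0 + 1 = 3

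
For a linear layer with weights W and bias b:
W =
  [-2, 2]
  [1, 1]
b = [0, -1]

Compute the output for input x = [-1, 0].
y = [2, -2]

Wx = [-2×-1 + 2×0, 1×-1 + 1×0]
   = [2, -1]
y = Wx + b = [2 + 0, -1 + -1] = [2, -2]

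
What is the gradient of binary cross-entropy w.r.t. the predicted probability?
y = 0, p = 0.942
∂L/∂p = 17.24

∂L/∂p = -y/p + (1-y)/(1-p) = 0 + 1/0.058 = 17.24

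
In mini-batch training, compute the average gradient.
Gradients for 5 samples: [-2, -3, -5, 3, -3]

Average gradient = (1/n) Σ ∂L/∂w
Average gradient = -2

Average = (1/5)(-2 + -3 + -5 + 3 + -3) = -10/5 = -2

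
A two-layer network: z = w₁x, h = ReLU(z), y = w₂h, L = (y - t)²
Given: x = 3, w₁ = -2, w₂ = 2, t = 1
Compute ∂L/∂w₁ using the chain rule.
∂L/∂w₁ = 0

Forward pass:
z = w₁x = -2×3 = -6
h = ReLU(-6) = 0
y = w₂h = 2×0 = 0

Backward pass:
∂L/∂y = 2(y - t) = 2(0 - 1) = -2
∂y/∂h = w₂ = 2
∂h/∂z = 0 (ReLU derivative)
∂z/∂w₁ = x = 3

∂L/∂w₁ = -2 × 2 × 0 × 3 = 0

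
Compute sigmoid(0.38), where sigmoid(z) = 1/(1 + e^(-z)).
0.5939

sigmoid(0.38) = 1/(1 + e^(-0.38)) = 1/(1 + 0.6839) = 0.5939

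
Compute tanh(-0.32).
-0.3095

tanh(-0.32) = (e^(-0.32) - e^(0.32))/(e^(-0.32) + e^(0.32)) = -0.3095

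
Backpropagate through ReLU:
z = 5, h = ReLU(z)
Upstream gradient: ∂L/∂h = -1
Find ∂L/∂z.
∂L/∂z = -1

h = ReLU(5) = 5
Since z > 0: ∂h/∂z = 1
∂L/∂z = ∂L/∂h · ∂h/∂z = -1 × 1 = -1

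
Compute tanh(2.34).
0.9816

tanh(2.34) = (e^(2.34) - e^(-2.34))/(e^(2.34) + e^(-2.34)) = 0.9816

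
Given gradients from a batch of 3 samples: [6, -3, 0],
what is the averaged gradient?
Average gradient = 1

Average = (1/3)(6 + -3 + 0) = 3/3 = 1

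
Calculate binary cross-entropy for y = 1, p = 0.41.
L = 0.8916

L = -1·log(0.41) - 0·log(0.59) = -log(0.41) = 0.8916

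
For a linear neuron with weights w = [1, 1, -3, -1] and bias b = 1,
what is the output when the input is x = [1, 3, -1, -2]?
y = 10

y = (1)(1) + (1)(3) + (-3)(-1) + (-1)(-2) + 1 = 10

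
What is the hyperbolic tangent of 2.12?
0.9716

tanh(2.12) = (e^(2.12) - e^(-2.12))/(e^(2.12) + e^(-2.12)) = 0.9716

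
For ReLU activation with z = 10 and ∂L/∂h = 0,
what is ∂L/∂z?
∂L/∂z = 0

h = ReLU(10) = 10
Since z > 0: ∂h/∂z = 1
∂L/∂z = ∂L/∂h · ∂h/∂z = 0 × 1 = 0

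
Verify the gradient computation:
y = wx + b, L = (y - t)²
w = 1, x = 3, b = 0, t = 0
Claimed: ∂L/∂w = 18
Correct

y = (1)(3) + 0 = 3
∂L/∂y = 2(y - t) = 2(3 - 0) = 6
∂y/∂w = x = 3
∂L/∂w = 6 × 3 = 18

Claimed value: 18
Correct: The correct gradient is 18.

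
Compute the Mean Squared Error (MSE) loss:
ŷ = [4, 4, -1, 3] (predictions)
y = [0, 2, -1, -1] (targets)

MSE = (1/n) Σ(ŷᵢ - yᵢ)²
MSE = 9

MSE = (1/4)((4-0)² + (4-2)² + (-1--1)² + (3--1)²) = (1/4)(16 + 4 + 0 + 16) = 9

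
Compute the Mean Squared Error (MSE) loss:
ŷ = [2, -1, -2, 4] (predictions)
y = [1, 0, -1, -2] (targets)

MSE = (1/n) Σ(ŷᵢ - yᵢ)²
MSE = 9.75

MSE = (1/4)((2-1)² + (-1-0)² + (-2--1)² + (4--2)²) = (1/4)(1 + 1 + 1 + 36) = 9.75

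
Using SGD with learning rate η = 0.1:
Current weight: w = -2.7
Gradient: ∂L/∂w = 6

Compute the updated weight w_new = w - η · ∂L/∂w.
w_new = -3.3

w_new = w - η·∂L/∂w = -2.7 - 0.1×(6) = -2.7 - (0.6) = -3.3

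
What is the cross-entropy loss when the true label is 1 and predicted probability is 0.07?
L = 2.659

L = -1·log(0.07) - 0·log(0.93) = -log(0.07) = 2.659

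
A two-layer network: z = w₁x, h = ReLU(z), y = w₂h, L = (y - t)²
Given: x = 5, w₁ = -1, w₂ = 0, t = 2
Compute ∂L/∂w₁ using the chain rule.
∂L/∂w₁ = 0

Forward pass:
z = w₁x = -1×5 = -5
h = ReLU(-5) = 0
y = w₂h = 0×0 = 0

Backward pass:
∂L/∂y = 2(y - t) = 2(0 - 2) = -4
∂y/∂h = w₂ = 0
∂h/∂z = 0 (ReLU derivative)
∂z/∂w₁ = x = 5

∂L/∂w₁ = -4 × 0 × 0 × 5 = 0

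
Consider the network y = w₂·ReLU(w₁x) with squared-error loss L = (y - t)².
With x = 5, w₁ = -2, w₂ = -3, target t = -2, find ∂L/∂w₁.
∂L/∂w₁ = 0

Forward pass:
z = w₁x = -2×5 = -10
h = ReLU(-10) = 0
y = w₂h = -3×0 = 0

Backward pass:
∂L/∂y = 2(y - t) = 2(0 - -2) = 4
∂y/∂h = w₂ = -3
∂h/∂z = 0 (ReLU derivative)
∂z/∂w₁ = x = 5

∂L/∂w₁ = 4 × -3 × 0 × 5 = 0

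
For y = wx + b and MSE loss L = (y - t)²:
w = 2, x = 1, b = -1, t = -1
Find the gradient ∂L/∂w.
∂L/∂w = 4

y = wx + b = (2)(1) + -1 = 1
∂L/∂y = 2(y - t) = 2(1 - -1) = 4
∂y/∂w = x = 1
∂L/∂w = ∂L/∂y · ∂y/∂w = 4 × 1 = 4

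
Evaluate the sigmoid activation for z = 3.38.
0.9671

sigmoid(3.38) = 1/(1 + e^(-3.38)) = 1/(1 + 0.03405) = 0.9671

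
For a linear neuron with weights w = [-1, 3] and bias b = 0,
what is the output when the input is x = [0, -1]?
y = -3

y = (-1)(0) + (3)(-1) + 0 = -3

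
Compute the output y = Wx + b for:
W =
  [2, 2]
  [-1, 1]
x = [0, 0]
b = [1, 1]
y = [1, 1]

Wx = [2×0 + 2×0, -1×0 + 1×0]
   = [0, 0]
y = Wx + b = [0 + 1, 0 + 1] = [1, 1]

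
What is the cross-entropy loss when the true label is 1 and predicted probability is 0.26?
L = 1.347

L = -1·log(0.26) - 0·log(0.74) = -log(0.26) = 1.347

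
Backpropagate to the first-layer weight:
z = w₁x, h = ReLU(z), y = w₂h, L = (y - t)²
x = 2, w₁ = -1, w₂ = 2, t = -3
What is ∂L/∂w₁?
∂L/∂w₁ = 0

Forward pass:
z = w₁x = -1×2 = -2
h = ReLU(-2) = 0
y = w₂h = 2×0 = 0

Backward pass:
∂L/∂y = 2(y - t) = 2(0 - -3) = 6
∂y/∂h = w₂ = 2
∂h/∂z = 0 (ReLU derivative)
∂z/∂w₁ = x = 2

∂L/∂w₁ = 6 × 2 × 0 × 2 = 0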